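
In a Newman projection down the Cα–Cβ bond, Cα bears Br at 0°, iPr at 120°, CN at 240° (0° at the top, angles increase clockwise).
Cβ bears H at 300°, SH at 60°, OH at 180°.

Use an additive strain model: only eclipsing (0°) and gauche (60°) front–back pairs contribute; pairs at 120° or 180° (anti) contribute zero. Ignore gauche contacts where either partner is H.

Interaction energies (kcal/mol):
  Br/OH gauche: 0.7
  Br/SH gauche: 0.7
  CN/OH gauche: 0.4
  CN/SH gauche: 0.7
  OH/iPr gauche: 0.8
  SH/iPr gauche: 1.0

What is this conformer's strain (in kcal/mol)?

2.9 kcal/mol

This conformer (staggered): Br–SH gauche, iPr–SH gauche, iPr–OH gauche, CN–OH gauche; 0.7 + 1.0 + 0.8 + 0.4 = 2.9 kcal/mol.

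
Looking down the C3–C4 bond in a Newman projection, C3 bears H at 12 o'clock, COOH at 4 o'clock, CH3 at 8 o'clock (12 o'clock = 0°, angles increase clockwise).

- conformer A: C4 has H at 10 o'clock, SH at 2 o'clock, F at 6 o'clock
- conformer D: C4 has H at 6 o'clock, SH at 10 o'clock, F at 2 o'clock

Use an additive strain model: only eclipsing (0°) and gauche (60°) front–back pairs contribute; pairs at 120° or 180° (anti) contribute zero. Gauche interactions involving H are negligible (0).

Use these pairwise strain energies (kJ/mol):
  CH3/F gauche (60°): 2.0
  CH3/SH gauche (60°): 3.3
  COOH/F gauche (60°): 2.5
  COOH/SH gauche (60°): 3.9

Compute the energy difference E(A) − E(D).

A (staggered): COOH–SH gauche, COOH–F gauche, CH3–F gauche; 3.9 + 2.5 + 2.0 = 8.4 kJ/mol.
D (staggered): COOH–F gauche, CH3–SH gauche; 2.5 + 3.3 = 5.8 kJ/mol.
E(A) − E(D) = 8.4 − 5.8 = +2.6 kJ/mol.

+2.6 kJ/mol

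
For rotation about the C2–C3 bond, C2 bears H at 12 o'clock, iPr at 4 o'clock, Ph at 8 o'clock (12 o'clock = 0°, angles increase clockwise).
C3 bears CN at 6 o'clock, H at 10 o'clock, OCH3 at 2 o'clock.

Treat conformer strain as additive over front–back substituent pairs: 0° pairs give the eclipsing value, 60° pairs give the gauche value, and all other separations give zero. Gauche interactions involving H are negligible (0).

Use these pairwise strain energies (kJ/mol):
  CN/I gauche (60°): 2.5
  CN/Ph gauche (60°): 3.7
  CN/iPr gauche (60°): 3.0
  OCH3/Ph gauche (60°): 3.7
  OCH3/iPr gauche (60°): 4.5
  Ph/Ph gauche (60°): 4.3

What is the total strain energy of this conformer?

11.2 kJ/mol

This conformer (staggered): iPr(120°)/CN(180°) gauche 3.0; iPr(120°)/OCH3(60°) gauche 4.5; Ph(240°)/CN(180°) gauche 3.7 → 11.2 kJ/mol.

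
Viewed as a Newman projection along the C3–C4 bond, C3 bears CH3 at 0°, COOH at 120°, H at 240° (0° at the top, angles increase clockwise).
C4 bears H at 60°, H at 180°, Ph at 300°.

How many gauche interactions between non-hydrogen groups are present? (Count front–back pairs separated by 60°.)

1

Non-H gauche pairs: CH3(0°)/Ph(300°) — 1 interaction.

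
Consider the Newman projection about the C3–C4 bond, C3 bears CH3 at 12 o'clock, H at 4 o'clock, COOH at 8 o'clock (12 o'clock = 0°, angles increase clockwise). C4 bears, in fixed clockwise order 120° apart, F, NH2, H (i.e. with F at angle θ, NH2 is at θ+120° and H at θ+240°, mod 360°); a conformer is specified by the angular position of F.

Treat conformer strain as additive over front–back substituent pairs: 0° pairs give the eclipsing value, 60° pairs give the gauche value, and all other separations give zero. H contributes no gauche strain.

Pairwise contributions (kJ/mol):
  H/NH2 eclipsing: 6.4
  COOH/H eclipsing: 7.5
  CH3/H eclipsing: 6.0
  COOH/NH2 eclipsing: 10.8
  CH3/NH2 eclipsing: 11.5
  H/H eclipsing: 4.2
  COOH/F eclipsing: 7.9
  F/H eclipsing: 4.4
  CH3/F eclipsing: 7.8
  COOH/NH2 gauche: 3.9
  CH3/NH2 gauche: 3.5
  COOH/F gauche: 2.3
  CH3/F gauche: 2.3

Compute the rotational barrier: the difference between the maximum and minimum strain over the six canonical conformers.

F at 0° (eclipsed): CH3–F eclipsed, H–NH2 eclipsed, COOH–H eclipsed; 7.8 + 6.4 + 7.5 = 21.7 kJ/mol.
F at 60° (staggered): CH3–F gauche, COOH–NH2 gauche; 2.3 + 3.9 = 6.2 kJ/mol.
F at 120° (eclipsed): CH3–H eclipsed, H–F eclipsed, COOH–NH2 eclipsed; 6.0 + 4.4 + 10.8 = 21.2 kJ/mol.
F at 180° (staggered): CH3–NH2 gauche, COOH–F gauche, COOH–NH2 gauche; 3.5 + 2.3 + 3.9 = 9.7 kJ/mol.
F at 240° (eclipsed): CH3–NH2 eclipsed, H–H eclipsed, COOH–F eclipsed; 11.5 + 4.2 + 7.9 = 23.6 kJ/mol.
F at 300° (staggered): CH3–F gauche, CH3–NH2 gauche, COOH–F gauche; 2.3 + 3.5 + 2.3 = 8.1 kJ/mol.
Max at 240° (23.6 kJ/mol), min at 60° (6.2 kJ/mol); barrier = 17.4 kJ/mol.

17.4 kJ/mol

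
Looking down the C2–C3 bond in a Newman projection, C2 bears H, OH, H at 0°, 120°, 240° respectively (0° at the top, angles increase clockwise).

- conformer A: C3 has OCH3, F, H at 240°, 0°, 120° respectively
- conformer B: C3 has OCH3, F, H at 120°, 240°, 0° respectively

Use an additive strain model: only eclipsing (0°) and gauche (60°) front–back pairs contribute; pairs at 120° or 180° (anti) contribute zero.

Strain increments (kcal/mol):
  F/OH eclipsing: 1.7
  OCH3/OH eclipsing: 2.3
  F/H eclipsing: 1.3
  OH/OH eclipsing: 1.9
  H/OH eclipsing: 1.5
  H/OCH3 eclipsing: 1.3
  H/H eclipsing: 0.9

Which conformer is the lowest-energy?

A

A is eclipsed. H at 0° is eclipsed with F at 0° (1.3); OH at 120° is eclipsed with H at 120° (1.5); H at 240° is eclipsed with OCH3 at 240° (1.3). Total 4.1 kcal/mol.
B is eclipsed. H at 0° is eclipsed with H at 0° (0.9); OH at 120° is eclipsed with OCH3 at 120° (2.3); H at 240° is eclipsed with F at 240° (1.3). Total 4.5 kcal/mol.
A has the lowest total (4.1 kcal/mol).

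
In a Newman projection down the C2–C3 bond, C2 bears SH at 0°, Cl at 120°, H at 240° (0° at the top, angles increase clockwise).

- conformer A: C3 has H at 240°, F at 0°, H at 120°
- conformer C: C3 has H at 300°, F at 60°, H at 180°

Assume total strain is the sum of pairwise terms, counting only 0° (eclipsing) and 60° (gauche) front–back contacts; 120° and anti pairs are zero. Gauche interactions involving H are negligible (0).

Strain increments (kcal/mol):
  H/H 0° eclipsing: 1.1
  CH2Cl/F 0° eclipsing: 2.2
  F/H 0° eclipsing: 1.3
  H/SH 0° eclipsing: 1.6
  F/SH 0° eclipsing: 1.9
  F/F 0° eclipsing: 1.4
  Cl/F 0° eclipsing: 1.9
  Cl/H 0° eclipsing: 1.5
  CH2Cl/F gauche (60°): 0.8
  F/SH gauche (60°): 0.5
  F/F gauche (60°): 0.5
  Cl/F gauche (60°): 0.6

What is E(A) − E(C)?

+3.4 kcal/mol

A is eclipsed. SH at 0° is eclipsed with F at 0° (1.9); Cl at 120° is eclipsed with H at 120° (1.5); H at 240° is eclipsed with H at 240° (1.1). Total 4.5 kcal/mol.
C is staggered. SH at 0° is gauche with F at 60° (0.5); Cl at 120° is gauche with F at 60° (0.6). Total 1.1 kcal/mol.
E(A) − E(C) = 4.5 − 1.1 = +3.4 kcal/mol.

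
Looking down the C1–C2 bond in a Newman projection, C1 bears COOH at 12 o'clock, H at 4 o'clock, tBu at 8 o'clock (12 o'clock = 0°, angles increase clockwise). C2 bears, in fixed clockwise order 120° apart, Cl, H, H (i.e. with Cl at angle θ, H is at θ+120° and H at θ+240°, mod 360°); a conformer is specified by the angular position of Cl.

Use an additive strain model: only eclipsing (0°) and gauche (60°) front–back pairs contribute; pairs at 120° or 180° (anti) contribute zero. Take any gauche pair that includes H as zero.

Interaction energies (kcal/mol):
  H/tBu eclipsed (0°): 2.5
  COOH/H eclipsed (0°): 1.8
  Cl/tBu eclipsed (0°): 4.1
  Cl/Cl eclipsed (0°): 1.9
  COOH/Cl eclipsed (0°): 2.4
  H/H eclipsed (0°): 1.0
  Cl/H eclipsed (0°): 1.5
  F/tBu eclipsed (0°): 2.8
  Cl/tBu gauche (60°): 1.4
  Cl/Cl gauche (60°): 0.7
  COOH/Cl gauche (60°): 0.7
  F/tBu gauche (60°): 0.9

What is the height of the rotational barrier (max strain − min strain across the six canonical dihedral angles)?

6.2 kcal/mol

Cl at 0° (eclipsed): COOH(0°)/Cl(0°) eclipsed 2.4; H(120°)/H(120°) eclipsed 1.0; tBu(240°)/H(240°) eclipsed 2.5 → 5.9 kcal/mol.
Cl at 60° (staggered): COOH(0°)/Cl(60°) gauche 0.7 → 0.7 kcal/mol.
Cl at 120° (eclipsed): COOH(0°)/H(0°) eclipsed 1.8; H(120°)/Cl(120°) eclipsed 1.5; tBu(240°)/H(240°) eclipsed 2.5 → 5.8 kcal/mol.
Cl at 180° (staggered): tBu(240°)/Cl(180°) gauche 1.4 → 1.4 kcal/mol.
Cl at 240° (eclipsed): COOH(0°)/H(0°) eclipsed 1.8; H(120°)/H(120°) eclipsed 1.0; tBu(240°)/Cl(240°) eclipsed 4.1 → 6.9 kcal/mol.
Cl at 300° (staggered): COOH(0°)/Cl(300°) gauche 0.7; tBu(240°)/Cl(300°) gauche 1.4 → 2.1 kcal/mol.
Max at 240° (6.9 kcal/mol), min at 60° (0.7 kcal/mol); barrier = 6.2 kcal/mol.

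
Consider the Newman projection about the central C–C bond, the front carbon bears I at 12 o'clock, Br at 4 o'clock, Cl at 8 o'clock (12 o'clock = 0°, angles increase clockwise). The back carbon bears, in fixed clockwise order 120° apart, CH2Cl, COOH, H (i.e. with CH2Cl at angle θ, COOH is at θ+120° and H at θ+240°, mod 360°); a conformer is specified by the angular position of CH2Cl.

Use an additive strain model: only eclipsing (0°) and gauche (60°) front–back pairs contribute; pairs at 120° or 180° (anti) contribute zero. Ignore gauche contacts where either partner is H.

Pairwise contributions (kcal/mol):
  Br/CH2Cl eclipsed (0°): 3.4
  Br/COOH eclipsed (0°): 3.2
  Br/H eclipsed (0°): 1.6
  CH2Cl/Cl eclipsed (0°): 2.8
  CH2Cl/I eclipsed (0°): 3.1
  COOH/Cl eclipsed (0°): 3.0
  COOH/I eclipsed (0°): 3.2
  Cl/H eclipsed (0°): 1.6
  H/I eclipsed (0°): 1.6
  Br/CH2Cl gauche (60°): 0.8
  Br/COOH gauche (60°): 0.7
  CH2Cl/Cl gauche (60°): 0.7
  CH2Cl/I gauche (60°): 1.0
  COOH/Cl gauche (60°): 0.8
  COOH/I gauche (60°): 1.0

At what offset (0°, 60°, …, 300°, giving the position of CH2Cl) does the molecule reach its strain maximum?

CH2Cl at 0° is eclipsed. I at 0° is eclipsed with CH2Cl at 0° (3.1); Br at 120° is eclipsed with COOH at 120° (3.2); Cl at 240° is eclipsed with H at 240° (1.6). Total 7.9 kcal/mol.
CH2Cl at 60° is staggered. I at 0° is gauche with CH2Cl at 60° (1.0); Br at 120° is gauche with CH2Cl at 60° (0.8); Br at 120° is gauche with COOH at 180° (0.7); Cl at 240° is gauche with COOH at 180° (0.8). Total 3.3 kcal/mol.
CH2Cl at 120° is eclipsed. I at 0° is eclipsed with H at 0° (1.6); Br at 120° is eclipsed with CH2Cl at 120° (3.4); Cl at 240° is eclipsed with COOH at 240° (3.0). Total 8.0 kcal/mol.
CH2Cl at 180° is staggered. I at 0° is gauche with COOH at 300° (1.0); Br at 120° is gauche with CH2Cl at 180° (0.8); Cl at 240° is gauche with CH2Cl at 180° (0.7); Cl at 240° is gauche with COOH at 300° (0.8). Total 3.3 kcal/mol.
CH2Cl at 240° is eclipsed. I at 0° is eclipsed with COOH at 0° (3.2); Br at 120° is eclipsed with H at 120° (1.6); Cl at 240° is eclipsed with CH2Cl at 240° (2.8). Total 7.6 kcal/mol.
CH2Cl at 300° is staggered. I at 0° is gauche with CH2Cl at 300° (1.0); I at 0° is gauche with COOH at 60° (1.0); Br at 120° is gauche with COOH at 60° (0.7); Cl at 240° is gauche with CH2Cl at 300° (0.7). Total 3.4 kcal/mol.
The maximum (8.0 kcal/mol) occurs with CH2Cl at 120°.

120°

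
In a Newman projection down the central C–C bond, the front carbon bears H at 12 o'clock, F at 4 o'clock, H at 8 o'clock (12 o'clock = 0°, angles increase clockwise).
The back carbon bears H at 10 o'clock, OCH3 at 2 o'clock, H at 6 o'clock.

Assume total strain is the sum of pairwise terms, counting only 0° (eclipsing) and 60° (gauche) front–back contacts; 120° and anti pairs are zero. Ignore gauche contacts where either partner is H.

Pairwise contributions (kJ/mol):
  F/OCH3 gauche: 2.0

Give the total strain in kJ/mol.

This conformer (staggered): F(120°)/OCH3(60°) gauche 2.0 → 2.0 kJ/mol.

2.0 kJ/mol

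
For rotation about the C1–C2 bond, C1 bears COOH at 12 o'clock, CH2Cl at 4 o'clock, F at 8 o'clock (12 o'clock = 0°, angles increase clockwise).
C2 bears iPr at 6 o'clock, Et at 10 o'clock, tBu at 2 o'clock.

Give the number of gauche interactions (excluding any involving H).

Non-H gauche pairs: COOH(0°)/Et(300°); COOH(0°)/tBu(60°); CH2Cl(120°)/iPr(180°); CH2Cl(120°)/tBu(60°); F(240°)/iPr(180°); F(240°)/Et(300°) — 6 interactions.

6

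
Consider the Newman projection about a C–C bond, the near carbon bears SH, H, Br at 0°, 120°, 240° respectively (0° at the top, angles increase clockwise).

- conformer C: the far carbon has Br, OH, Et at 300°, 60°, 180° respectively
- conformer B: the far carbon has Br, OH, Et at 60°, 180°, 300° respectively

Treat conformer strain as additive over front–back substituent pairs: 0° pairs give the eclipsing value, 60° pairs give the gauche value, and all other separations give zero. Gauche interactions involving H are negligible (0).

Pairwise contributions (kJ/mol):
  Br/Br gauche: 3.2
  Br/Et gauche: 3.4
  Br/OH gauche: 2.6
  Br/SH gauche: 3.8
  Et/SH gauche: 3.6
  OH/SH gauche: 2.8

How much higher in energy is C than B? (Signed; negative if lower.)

-0.2 kJ/mol

C (staggered): SH(0°)/Br(300°) gauche 3.8; SH(0°)/OH(60°) gauche 2.8; Br(240°)/Br(300°) gauche 3.2; Br(240°)/Et(180°) gauche 3.4 → 13.2 kJ/mol.
B (staggered): SH(0°)/Br(60°) gauche 3.8; SH(0°)/Et(300°) gauche 3.6; Br(240°)/OH(180°) gauche 2.6; Br(240°)/Et(300°) gauche 3.4 → 13.4 kJ/mol.
E(C) − E(B) = 13.2 − 13.4 = -0.2 kJ/mol.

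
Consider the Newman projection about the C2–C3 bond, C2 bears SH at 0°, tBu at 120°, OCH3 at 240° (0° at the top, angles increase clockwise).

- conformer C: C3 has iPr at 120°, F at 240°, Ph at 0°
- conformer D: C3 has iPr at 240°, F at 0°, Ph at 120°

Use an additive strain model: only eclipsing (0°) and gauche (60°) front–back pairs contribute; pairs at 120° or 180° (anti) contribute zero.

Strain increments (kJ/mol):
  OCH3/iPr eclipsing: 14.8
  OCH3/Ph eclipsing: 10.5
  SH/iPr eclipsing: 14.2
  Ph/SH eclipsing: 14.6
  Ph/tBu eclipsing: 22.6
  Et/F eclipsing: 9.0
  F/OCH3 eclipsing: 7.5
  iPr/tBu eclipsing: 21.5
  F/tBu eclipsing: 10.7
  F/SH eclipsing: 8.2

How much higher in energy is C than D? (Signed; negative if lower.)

-2.0 kJ/mol

C (eclipsed): SH(0°)/Ph(0°) eclipsed 14.6; tBu(120°)/iPr(120°) eclipsed 21.5; OCH3(240°)/F(240°) eclipsed 7.5 → 43.6 kJ/mol.
D (eclipsed): SH(0°)/F(0°) eclipsed 8.2; tBu(120°)/Ph(120°) eclipsed 22.6; OCH3(240°)/iPr(240°) eclipsed 14.8 → 45.6 kJ/mol.
E(C) − E(D) = 43.6 − 45.6 = -2.0 kJ/mol.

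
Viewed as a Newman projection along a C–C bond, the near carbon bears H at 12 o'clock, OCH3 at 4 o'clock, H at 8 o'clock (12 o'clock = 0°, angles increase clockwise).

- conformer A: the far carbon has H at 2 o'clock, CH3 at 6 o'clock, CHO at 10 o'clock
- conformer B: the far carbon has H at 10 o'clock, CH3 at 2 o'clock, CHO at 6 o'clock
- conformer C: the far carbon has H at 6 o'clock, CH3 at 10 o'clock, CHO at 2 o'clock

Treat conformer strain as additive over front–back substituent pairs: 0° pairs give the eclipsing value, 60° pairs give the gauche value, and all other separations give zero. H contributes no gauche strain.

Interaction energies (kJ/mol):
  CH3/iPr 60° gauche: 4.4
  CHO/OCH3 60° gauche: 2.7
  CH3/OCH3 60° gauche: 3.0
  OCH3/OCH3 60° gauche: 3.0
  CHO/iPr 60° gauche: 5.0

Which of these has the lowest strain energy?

A (staggered): OCH3–CH3 gauche; 3.0 = 3.0 kJ/mol.
B (staggered): OCH3–CH3 gauche, OCH3–CHO gauche; 3.0 + 2.7 = 5.7 kJ/mol.
C (staggered): OCH3–CHO gauche; 2.7 = 2.7 kJ/mol.
C has the lowest total (2.7 kJ/mol).

C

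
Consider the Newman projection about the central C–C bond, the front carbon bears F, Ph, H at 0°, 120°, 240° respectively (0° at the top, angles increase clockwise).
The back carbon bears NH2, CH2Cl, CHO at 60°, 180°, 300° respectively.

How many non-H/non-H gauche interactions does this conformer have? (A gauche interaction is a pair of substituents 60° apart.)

Non-H gauche pairs: F(0°)/NH2(60°); F(0°)/CHO(300°); Ph(120°)/NH2(60°); Ph(120°)/CH2Cl(180°) — 4 interactions.

4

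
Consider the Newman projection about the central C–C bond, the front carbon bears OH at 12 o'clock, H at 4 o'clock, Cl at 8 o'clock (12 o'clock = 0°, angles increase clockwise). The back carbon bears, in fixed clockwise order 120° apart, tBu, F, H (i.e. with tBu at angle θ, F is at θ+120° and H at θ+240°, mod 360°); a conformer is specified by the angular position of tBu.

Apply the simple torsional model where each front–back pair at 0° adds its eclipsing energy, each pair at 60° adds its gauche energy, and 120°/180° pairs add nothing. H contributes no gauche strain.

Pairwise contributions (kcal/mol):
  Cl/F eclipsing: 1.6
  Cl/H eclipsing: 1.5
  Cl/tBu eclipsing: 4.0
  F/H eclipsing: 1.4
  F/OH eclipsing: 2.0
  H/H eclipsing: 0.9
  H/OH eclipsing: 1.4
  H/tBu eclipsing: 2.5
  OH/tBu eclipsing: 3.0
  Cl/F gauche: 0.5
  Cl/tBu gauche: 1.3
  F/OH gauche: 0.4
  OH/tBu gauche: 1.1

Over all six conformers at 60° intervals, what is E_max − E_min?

tBu at 0° (eclipsed): OH–tBu eclipsed, H–F eclipsed, Cl–H eclipsed; 3.0 + 1.4 + 1.5 = 5.9 kcal/mol.
tBu at 60° (staggered): OH–tBu gauche, Cl–F gauche; 1.1 + 0.5 = 1.6 kcal/mol.
tBu at 120° (eclipsed): OH–H eclipsed, H–tBu eclipsed, Cl–F eclipsed; 1.4 + 2.5 + 1.6 = 5.5 kcal/mol.
tBu at 180° (staggered): OH–F gauche, Cl–tBu gauche, Cl–F gauche; 0.4 + 1.3 + 0.5 = 2.2 kcal/mol.
tBu at 240° (eclipsed): OH–F eclipsed, H–H eclipsed, Cl–tBu eclipsed; 2.0 + 0.9 + 4.0 = 6.9 kcal/mol.
tBu at 300° (staggered): OH–tBu gauche, OH–F gauche, Cl–tBu gauche; 1.1 + 0.4 + 1.3 = 2.8 kcal/mol.
Max at 240° (6.9 kcal/mol), min at 60° (1.6 kcal/mol); barrier = 5.3 kcal/mol.

5.3 kcal/mol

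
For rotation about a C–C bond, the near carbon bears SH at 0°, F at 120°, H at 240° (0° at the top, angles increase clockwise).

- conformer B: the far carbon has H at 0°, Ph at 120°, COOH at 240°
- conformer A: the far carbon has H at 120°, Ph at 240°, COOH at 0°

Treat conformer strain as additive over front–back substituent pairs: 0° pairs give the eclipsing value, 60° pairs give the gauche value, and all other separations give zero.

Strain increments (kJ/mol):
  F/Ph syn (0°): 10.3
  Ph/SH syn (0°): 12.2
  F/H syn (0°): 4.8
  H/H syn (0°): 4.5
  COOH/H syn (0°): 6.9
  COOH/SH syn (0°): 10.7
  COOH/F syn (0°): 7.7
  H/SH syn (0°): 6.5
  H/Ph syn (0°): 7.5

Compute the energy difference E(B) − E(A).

B (eclipsed): SH–H eclipsed, F–Ph eclipsed, H–COOH eclipsed; 6.5 + 10.3 + 6.9 = 23.7 kJ/mol.
A (eclipsed): SH–COOH eclipsed, F–H eclipsed, H–Ph eclipsed; 10.7 + 4.8 + 7.5 = 23.0 kJ/mol.
E(B) − E(A) = 23.7 − 23.0 = +0.7 kJ/mol.

+0.7 kJ/mol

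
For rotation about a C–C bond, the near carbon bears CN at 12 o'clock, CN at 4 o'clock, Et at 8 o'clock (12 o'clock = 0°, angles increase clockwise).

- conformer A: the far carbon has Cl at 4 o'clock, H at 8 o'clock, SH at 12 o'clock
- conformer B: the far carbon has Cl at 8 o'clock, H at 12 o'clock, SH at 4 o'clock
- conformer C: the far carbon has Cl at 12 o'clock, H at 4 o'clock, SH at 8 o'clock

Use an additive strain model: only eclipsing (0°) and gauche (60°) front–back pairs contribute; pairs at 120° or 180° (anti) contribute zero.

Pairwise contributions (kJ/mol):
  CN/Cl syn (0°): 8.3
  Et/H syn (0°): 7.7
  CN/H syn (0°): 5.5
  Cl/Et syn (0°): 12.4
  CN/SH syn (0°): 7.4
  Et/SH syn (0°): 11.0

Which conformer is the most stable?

A

A (eclipsed): CN–SH eclipsed, CN–Cl eclipsed, Et–H eclipsed; 7.4 + 8.3 + 7.7 = 23.4 kJ/mol.
B (eclipsed): CN–H eclipsed, CN–SH eclipsed, Et–Cl eclipsed; 5.5 + 7.4 + 12.4 = 25.3 kJ/mol.
C (eclipsed): CN–Cl eclipsed, CN–H eclipsed, Et–SH eclipsed; 8.3 + 5.5 + 11.0 = 24.8 kJ/mol.
A has the lowest total (23.4 kJ/mol).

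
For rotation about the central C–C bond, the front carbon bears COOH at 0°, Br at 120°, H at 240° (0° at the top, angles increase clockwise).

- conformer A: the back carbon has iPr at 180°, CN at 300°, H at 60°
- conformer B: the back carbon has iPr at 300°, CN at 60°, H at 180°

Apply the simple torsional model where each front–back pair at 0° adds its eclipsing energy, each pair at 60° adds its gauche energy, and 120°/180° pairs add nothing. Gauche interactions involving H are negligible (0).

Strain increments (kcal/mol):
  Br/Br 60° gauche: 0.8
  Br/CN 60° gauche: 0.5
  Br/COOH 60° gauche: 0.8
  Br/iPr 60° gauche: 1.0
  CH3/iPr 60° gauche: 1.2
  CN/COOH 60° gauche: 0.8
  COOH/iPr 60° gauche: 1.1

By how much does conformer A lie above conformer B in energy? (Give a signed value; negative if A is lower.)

-0.6 kcal/mol

A (staggered): COOH–CN gauche, Br–iPr gauche; 0.8 + 1.0 = 1.8 kcal/mol.
B (staggered): COOH–iPr gauche, COOH–CN gauche, Br–CN gauche; 1.1 + 0.8 + 0.5 = 2.4 kcal/mol.
E(A) − E(B) = 1.8 − 2.4 = -0.6 kcal/mol.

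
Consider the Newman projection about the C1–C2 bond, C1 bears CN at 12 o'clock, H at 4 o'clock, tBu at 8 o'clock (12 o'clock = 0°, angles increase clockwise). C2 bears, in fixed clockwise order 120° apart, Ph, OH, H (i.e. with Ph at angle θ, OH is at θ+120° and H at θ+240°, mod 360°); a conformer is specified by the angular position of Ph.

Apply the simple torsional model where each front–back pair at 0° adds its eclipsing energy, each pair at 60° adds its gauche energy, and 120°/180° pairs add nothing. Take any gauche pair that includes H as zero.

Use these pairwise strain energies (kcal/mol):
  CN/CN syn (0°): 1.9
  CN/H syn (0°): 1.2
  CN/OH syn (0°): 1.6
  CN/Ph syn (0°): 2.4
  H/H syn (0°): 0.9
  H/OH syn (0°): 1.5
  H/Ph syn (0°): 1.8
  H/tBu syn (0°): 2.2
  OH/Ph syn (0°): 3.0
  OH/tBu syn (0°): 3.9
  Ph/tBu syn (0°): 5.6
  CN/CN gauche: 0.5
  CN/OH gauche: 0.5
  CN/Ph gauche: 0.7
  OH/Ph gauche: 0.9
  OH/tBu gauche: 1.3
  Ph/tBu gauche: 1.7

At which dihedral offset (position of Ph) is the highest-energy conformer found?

Ph at 0° is eclipsed. CN at 0° is eclipsed with Ph at 0° (2.4); H at 120° is eclipsed with OH at 120° (1.5); tBu at 240° is eclipsed with H at 240° (2.2). Total 6.1 kcal/mol.
Ph at 60° is staggered. CN at 0° is gauche with Ph at 60° (0.7); tBu at 240° is gauche with OH at 180° (1.3). Total 2.0 kcal/mol.
Ph at 120° is eclipsed. CN at 0° is eclipsed with H at 0° (1.2); H at 120° is eclipsed with Ph at 120° (1.8); tBu at 240° is eclipsed with OH at 240° (3.9). Total 6.9 kcal/mol.
Ph at 180° is staggered. CN at 0° is gauche with OH at 300° (0.5); tBu at 240° is gauche with Ph at 180° (1.7); tBu at 240° is gauche with OH at 300° (1.3). Total 3.5 kcal/mol.
Ph at 240° is eclipsed. CN at 0° is eclipsed with OH at 0° (1.6); H at 120° is eclipsed with H at 120° (0.9); tBu at 240° is eclipsed with Ph at 240° (5.6). Total 8.1 kcal/mol.
Ph at 300° is staggered. CN at 0° is gauche with Ph at 300° (0.7); CN at 0° is gauche with OH at 60° (0.5); tBu at 240° is gauche with Ph at 300° (1.7). Total 2.9 kcal/mol.
The maximum (8.1 kcal/mol) occurs with Ph at 240°.

240°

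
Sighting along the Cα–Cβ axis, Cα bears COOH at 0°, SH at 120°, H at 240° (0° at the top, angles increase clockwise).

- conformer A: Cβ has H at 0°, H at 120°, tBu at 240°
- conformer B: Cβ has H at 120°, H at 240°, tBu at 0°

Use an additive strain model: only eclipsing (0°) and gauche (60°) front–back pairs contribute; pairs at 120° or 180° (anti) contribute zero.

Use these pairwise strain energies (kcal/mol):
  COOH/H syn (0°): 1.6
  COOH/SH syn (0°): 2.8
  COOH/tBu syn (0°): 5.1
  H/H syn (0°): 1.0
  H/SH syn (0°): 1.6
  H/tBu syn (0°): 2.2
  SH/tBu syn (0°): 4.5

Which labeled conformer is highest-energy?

A (eclipsed): COOH(0°)/H(0°) eclipsed 1.6; SH(120°)/H(120°) eclipsed 1.6; H(240°)/tBu(240°) eclipsed 2.2 → 5.4 kcal/mol.
B (eclipsed): COOH(0°)/tBu(0°) eclipsed 5.1; SH(120°)/H(120°) eclipsed 1.6; H(240°)/H(240°) eclipsed 1.0 → 7.7 kcal/mol.
B has the highest total (7.7 kcal/mol).

B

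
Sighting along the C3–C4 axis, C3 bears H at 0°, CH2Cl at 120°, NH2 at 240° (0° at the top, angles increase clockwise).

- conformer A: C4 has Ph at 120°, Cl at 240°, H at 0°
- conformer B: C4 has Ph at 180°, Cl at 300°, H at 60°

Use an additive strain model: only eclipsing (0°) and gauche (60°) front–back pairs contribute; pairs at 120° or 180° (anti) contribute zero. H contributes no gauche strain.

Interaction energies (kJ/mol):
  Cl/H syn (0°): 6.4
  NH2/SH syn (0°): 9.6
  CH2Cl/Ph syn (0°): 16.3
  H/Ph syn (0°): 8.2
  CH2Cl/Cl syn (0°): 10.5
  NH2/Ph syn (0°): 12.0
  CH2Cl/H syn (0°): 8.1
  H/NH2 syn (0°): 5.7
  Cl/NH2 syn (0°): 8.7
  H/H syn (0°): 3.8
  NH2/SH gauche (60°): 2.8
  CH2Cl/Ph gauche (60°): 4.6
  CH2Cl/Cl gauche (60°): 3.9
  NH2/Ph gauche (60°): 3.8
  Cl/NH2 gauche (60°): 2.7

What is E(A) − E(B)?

A (eclipsed): H–H eclipsed, CH2Cl–Ph eclipsed, NH2–Cl eclipsed; 3.8 + 16.3 + 8.7 = 28.8 kJ/mol.
B (staggered): CH2Cl–Ph gauche, NH2–Ph gauche, NH2–Cl gauche; 4.6 + 3.8 + 2.7 = 11.1 kJ/mol.
E(A) − E(B) = 28.8 − 11.1 = +17.7 kJ/mol.

+17.7 kJ/mol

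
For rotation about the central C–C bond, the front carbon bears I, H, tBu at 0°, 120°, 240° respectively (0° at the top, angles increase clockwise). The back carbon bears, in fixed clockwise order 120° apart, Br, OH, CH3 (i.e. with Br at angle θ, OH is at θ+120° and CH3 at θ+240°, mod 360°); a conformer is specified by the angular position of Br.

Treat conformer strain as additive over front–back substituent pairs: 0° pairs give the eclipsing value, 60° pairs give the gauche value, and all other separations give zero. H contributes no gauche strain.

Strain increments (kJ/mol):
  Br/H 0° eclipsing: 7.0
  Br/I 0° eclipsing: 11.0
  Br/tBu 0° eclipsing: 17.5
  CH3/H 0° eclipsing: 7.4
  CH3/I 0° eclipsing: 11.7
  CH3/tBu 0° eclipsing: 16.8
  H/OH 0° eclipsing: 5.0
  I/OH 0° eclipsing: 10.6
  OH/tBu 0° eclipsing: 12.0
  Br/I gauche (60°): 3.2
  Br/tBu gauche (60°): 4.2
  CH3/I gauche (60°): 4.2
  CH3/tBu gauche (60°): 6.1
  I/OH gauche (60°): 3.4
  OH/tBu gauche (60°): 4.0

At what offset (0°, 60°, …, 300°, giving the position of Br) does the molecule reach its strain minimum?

Br at 0° (eclipsed): I–Br eclipsed, H–OH eclipsed, tBu–CH3 eclipsed; 11.0 + 5.0 + 16.8 = 32.8 kJ/mol.
Br at 60° (staggered): I–Br gauche, I–CH3 gauche, tBu–OH gauche, tBu–CH3 gauche; 3.2 + 4.2 + 4.0 + 6.1 = 17.5 kJ/mol.
Br at 120° (eclipsed): I–CH3 eclipsed, H–Br eclipsed, tBu–OH eclipsed; 11.7 + 7.0 + 12.0 = 30.7 kJ/mol.
Br at 180° (staggered): I–OH gauche, I–CH3 gauche, tBu–Br gauche, tBu–OH gauche; 3.4 + 4.2 + 4.2 + 4.0 = 15.8 kJ/mol.
Br at 240° (eclipsed): I–OH eclipsed, H–CH3 eclipsed, tBu–Br eclipsed; 10.6 + 7.4 + 17.5 = 35.5 kJ/mol.
Br at 300° (staggered): I–Br gauche, I–OH gauche, tBu–Br gauche, tBu–CH3 gauche; 3.2 + 3.4 + 4.2 + 6.1 = 16.9 kJ/mol.
The minimum (15.8 kJ/mol) occurs with Br at 180°.

180°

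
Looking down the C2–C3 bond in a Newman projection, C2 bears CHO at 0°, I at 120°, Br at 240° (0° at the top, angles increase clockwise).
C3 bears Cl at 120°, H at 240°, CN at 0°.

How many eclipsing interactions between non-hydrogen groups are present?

2

Non-H eclipsing pairs: CHO(0°)/CN(0°); I(120°)/Cl(120°) — 2 interactions.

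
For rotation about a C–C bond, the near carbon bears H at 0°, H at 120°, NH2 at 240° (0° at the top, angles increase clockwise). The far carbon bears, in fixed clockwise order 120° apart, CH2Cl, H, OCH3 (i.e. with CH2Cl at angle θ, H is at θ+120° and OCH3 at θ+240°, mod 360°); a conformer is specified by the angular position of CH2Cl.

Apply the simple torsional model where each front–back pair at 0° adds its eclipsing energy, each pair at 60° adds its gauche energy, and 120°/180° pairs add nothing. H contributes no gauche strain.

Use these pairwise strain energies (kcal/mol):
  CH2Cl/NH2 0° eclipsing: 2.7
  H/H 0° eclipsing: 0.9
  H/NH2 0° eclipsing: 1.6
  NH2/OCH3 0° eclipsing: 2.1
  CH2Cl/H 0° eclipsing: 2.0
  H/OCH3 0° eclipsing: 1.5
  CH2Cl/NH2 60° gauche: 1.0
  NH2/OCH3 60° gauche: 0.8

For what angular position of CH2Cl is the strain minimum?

60°

CH2Cl at 0° (eclipsed): H(0°)/CH2Cl(0°) eclipsed 2.0; H(120°)/H(120°) eclipsed 0.9; NH2(240°)/OCH3(240°) eclipsed 2.1 → 5.0 kcal/mol.
CH2Cl at 60° (staggered): NH2(240°)/OCH3(300°) gauche 0.8 → 0.8 kcal/mol.
CH2Cl at 120° (eclipsed): H(0°)/OCH3(0°) eclipsed 1.5; H(120°)/CH2Cl(120°) eclipsed 2.0; NH2(240°)/H(240°) eclipsed 1.6 → 5.1 kcal/mol.
CH2Cl at 180° (staggered): NH2(240°)/CH2Cl(180°) gauche 1.0 → 1.0 kcal/mol.
CH2Cl at 240° (eclipsed): H(0°)/H(0°) eclipsed 0.9; H(120°)/OCH3(120°) eclipsed 1.5; NH2(240°)/CH2Cl(240°) eclipsed 2.7 → 5.1 kcal/mol.
CH2Cl at 300° (staggered): NH2(240°)/CH2Cl(300°) gauche 1.0; NH2(240°)/OCH3(180°) gauche 0.8 → 1.8 kcal/mol.
The minimum (0.8 kcal/mol) occurs with CH2Cl at 60°.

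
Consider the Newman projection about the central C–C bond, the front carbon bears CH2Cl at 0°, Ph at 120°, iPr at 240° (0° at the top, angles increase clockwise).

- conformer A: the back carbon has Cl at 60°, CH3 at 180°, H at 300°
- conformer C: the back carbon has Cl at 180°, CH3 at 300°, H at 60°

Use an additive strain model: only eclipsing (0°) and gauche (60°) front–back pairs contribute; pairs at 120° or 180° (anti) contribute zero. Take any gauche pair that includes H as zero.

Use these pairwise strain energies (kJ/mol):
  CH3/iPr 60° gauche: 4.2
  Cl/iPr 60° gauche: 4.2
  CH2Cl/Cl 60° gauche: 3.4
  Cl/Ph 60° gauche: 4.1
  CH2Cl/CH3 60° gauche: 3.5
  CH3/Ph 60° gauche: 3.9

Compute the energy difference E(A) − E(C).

A (staggered): CH2Cl–Cl gauche, Ph–Cl gauche, Ph–CH3 gauche, iPr–CH3 gauche; 3.4 + 4.1 + 3.9 + 4.2 = 15.6 kJ/mol.
C (staggered): CH2Cl–CH3 gauche, Ph–Cl gauche, iPr–Cl gauche, iPr–CH3 gauche; 3.5 + 4.1 + 4.2 + 4.2 = 16.0 kJ/mol.
E(A) − E(C) = 15.6 − 16.0 = -0.4 kJ/mol.

-0.4 kJ/mol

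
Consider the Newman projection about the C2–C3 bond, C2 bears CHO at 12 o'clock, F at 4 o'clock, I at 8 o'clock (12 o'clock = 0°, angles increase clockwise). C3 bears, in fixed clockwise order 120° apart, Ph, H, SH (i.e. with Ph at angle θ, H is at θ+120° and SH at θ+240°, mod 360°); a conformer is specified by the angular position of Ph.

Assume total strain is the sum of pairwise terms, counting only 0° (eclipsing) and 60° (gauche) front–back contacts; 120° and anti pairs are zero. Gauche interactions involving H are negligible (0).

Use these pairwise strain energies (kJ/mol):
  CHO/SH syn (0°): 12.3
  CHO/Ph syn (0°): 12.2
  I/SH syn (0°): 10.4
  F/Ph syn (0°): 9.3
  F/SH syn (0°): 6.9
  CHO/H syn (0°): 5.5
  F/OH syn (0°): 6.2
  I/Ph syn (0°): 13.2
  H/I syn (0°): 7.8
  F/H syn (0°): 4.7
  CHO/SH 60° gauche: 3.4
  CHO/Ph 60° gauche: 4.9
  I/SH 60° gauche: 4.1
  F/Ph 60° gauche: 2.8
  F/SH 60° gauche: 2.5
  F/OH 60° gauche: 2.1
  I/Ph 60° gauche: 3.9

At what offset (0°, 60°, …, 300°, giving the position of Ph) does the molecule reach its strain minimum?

180°

Ph at 0° (eclipsed): CHO(0°)/Ph(0°) eclipsed 12.2; F(120°)/H(120°) eclipsed 4.7; I(240°)/SH(240°) eclipsed 10.4 → 27.3 kJ/mol.
Ph at 60° (staggered): CHO(0°)/Ph(60°) gauche 4.9; CHO(0°)/SH(300°) gauche 3.4; F(120°)/Ph(60°) gauche 2.8; I(240°)/SH(300°) gauche 4.1 → 15.2 kJ/mol.
Ph at 120° (eclipsed): CHO(0°)/SH(0°) eclipsed 12.3; F(120°)/Ph(120°) eclipsed 9.3; I(240°)/H(240°) eclipsed 7.8 → 29.4 kJ/mol.
Ph at 180° (staggered): CHO(0°)/SH(60°) gauche 3.4; F(120°)/Ph(180°) gauche 2.8; F(120°)/SH(60°) gauche 2.5; I(240°)/Ph(180°) gauche 3.9 → 12.6 kJ/mol.
Ph at 240° (eclipsed): CHO(0°)/H(0°) eclipsed 5.5; F(120°)/SH(120°) eclipsed 6.9; I(240°)/Ph(240°) eclipsed 13.2 → 25.6 kJ/mol.
Ph at 300° (staggered): CHO(0°)/Ph(300°) gauche 4.9; F(120°)/SH(180°) gauche 2.5; I(240°)/Ph(300°) gauche 3.9; I(240°)/SH(180°) gauche 4.1 → 15.4 kJ/mol.
The minimum (12.6 kJ/mol) occurs with Ph at 180°.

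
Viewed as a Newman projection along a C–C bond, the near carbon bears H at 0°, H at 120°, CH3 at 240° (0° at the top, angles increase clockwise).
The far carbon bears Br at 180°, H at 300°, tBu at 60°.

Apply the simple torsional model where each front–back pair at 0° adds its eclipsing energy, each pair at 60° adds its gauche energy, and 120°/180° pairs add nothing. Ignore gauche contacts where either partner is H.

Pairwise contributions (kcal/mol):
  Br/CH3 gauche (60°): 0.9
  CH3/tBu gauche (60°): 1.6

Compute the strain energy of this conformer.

0.9 kcal/mol

This conformer is staggered. CH3 at 240° is gauche with Br at 180° (0.9). Total 0.9 kcal/mol.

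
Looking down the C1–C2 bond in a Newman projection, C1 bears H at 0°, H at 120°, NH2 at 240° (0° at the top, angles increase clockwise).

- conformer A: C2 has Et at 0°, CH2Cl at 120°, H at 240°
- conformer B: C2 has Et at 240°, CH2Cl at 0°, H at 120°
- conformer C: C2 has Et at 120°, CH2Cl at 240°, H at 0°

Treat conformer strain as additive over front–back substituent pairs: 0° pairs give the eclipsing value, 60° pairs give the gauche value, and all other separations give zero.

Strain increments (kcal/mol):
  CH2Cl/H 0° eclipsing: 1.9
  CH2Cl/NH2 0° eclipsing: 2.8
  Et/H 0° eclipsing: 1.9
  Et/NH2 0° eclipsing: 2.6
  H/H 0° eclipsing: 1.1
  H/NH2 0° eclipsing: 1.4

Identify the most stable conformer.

A (eclipsed): H–Et eclipsed, H–CH2Cl eclipsed, NH2–H eclipsed; 1.9 + 1.9 + 1.4 = 5.2 kcal/mol.
B (eclipsed): H–CH2Cl eclipsed, H–H eclipsed, NH2–Et eclipsed; 1.9 + 1.1 + 2.6 = 5.6 kcal/mol.
C (eclipsed): H–H eclipsed, H–Et eclipsed, NH2–CH2Cl eclipsed; 1.1 + 1.9 + 2.8 = 5.8 kcal/mol.
A has the lowest total (5.2 kcal/mol).

A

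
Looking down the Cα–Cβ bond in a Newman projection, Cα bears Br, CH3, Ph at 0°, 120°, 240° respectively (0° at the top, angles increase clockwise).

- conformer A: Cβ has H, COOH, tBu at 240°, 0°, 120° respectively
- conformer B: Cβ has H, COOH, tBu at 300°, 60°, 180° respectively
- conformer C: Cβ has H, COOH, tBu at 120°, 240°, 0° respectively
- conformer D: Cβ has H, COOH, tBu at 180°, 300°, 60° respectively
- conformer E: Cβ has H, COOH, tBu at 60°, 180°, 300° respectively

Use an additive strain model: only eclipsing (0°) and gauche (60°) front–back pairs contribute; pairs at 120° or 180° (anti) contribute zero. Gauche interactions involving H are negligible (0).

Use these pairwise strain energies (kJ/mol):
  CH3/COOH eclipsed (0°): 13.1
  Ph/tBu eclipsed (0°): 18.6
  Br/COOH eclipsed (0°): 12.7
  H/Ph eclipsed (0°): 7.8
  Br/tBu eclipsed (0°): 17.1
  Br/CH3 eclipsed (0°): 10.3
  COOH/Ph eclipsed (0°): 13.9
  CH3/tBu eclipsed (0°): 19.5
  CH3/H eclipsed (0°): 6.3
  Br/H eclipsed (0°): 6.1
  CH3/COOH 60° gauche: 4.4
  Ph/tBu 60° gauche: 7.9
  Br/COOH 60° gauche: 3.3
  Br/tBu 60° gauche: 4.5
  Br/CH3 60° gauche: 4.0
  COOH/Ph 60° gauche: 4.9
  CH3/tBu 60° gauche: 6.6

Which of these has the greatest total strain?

A

A (eclipsed): Br–COOH eclipsed, CH3–tBu eclipsed, Ph–H eclipsed; 12.7 + 19.5 + 7.8 = 40.0 kJ/mol.
B (staggered): Br–COOH gauche, CH3–COOH gauche, CH3–tBu gauche, Ph–tBu gauche; 3.3 + 4.4 + 6.6 + 7.9 = 22.2 kJ/mol.
C (eclipsed): Br–tBu eclipsed, CH3–H eclipsed, Ph–COOH eclipsed; 17.1 + 6.3 + 13.9 = 37.3 kJ/mol.
D (staggered): Br–COOH gauche, Br–tBu gauche, CH3–tBu gauche, Ph–COOH gauche; 3.3 + 4.5 + 6.6 + 4.9 = 19.3 kJ/mol.
E (staggered): Br–tBu gauche, CH3–COOH gauche, Ph–COOH gauche, Ph–tBu gauche; 4.5 + 4.4 + 4.9 + 7.9 = 21.7 kJ/mol.
A has the highest total (40.0 kJ/mol).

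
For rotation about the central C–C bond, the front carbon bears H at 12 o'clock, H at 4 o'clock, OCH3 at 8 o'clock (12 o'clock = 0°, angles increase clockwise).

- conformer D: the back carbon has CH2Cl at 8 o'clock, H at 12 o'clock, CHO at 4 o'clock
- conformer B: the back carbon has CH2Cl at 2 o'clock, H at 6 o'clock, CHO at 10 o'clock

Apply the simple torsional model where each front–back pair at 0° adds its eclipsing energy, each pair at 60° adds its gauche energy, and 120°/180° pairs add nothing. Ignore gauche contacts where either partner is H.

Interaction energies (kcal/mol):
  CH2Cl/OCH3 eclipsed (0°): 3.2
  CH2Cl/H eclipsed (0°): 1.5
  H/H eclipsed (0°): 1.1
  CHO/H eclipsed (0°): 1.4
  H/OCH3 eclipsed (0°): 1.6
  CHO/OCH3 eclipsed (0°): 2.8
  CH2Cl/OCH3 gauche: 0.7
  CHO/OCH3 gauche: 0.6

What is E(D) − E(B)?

+5.1 kcal/mol

D (eclipsed): H(0°)/H(0°) eclipsed 1.1; H(120°)/CHO(120°) eclipsed 1.4; OCH3(240°)/CH2Cl(240°) eclipsed 3.2 → 5.7 kcal/mol.
B (staggered): OCH3(240°)/CHO(300°) gauche 0.6 → 0.6 kcal/mol.
E(D) − E(B) = 5.7 − 0.6 = +5.1 kcal/mol.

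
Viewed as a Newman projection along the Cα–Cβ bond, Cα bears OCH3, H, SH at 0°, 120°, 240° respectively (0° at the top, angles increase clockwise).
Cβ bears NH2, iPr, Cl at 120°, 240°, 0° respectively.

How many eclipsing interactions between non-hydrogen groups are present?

2

Non-H eclipsing pairs: OCH3(0°)/Cl(0°); SH(240°)/iPr(240°) — 2 interactions.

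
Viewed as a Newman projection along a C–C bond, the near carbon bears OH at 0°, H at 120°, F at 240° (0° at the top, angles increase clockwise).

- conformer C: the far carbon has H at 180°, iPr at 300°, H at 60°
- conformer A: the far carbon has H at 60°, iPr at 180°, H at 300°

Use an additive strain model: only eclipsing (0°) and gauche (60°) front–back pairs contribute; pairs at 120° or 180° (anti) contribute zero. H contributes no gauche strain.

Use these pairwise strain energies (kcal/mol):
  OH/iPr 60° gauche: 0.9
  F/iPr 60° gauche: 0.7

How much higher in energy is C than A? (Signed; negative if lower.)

+0.9 kcal/mol

C (staggered): OH–iPr gauche, F–iPr gauche; 0.9 + 0.7 = 1.6 kcal/mol.
A (staggered): F–iPr gauche; 0.7 = 0.7 kcal/mol.
E(C) − E(A) = 1.6 − 0.7 = +0.9 kcal/mol.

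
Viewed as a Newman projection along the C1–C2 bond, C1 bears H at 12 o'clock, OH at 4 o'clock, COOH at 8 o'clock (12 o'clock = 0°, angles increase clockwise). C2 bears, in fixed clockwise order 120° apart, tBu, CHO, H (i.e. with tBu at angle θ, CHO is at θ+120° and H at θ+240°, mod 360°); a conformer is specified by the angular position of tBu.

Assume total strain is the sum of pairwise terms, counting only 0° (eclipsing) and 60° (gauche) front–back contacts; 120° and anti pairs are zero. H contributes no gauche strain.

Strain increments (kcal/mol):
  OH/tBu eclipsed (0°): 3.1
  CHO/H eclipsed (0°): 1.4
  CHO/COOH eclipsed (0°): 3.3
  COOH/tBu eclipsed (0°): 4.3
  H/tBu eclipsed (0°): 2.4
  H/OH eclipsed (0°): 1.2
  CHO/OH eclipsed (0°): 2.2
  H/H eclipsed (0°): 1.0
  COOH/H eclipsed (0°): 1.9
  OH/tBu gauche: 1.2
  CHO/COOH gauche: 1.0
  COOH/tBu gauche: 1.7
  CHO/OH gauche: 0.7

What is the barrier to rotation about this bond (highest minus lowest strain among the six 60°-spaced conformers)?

5.0 kcal/mol

tBu at 0° (eclipsed): H–tBu eclipsed, OH–CHO eclipsed, COOH–H eclipsed; 2.4 + 2.2 + 1.9 = 6.5 kcal/mol.
tBu at 60° (staggered): OH–tBu gauche, OH–CHO gauche, COOH–CHO gauche; 1.2 + 0.7 + 1.0 = 2.9 kcal/mol.
tBu at 120° (eclipsed): H–H eclipsed, OH–tBu eclipsed, COOH–CHO eclipsed; 1.0 + 3.1 + 3.3 = 7.4 kcal/mol.
tBu at 180° (staggered): OH–tBu gauche, COOH–tBu gauche, COOH–CHO gauche; 1.2 + 1.7 + 1.0 = 3.9 kcal/mol.
tBu at 240° (eclipsed): H–CHO eclipsed, OH–H eclipsed, COOH–tBu eclipsed; 1.4 + 1.2 + 4.3 = 6.9 kcal/mol.
tBu at 300° (staggered): OH–CHO gauche, COOH–tBu gauche; 0.7 + 1.7 = 2.4 kcal/mol.
Max at 120° (7.4 kcal/mol), min at 300° (2.4 kcal/mol); barrier = 5.0 kcal/mol.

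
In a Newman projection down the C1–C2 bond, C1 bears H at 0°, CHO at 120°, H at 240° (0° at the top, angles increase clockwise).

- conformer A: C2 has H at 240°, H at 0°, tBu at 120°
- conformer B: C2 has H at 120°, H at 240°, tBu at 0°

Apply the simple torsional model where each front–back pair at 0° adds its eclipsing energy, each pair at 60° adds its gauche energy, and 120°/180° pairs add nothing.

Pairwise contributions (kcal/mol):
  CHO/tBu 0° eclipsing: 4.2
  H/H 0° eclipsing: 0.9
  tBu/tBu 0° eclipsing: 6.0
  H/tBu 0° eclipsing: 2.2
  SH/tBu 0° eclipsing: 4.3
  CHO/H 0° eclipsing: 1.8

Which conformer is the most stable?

B

A (eclipsed): H(0°)/H(0°) eclipsed 0.9; CHO(120°)/tBu(120°) eclipsed 4.2; H(240°)/H(240°) eclipsed 0.9 → 6.0 kcal/mol.
B (eclipsed): H(0°)/tBu(0°) eclipsed 2.2; CHO(120°)/H(120°) eclipsed 1.8; H(240°)/H(240°) eclipsed 0.9 → 4.9 kcal/mol.
B has the lowest total (4.9 kcal/mol).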